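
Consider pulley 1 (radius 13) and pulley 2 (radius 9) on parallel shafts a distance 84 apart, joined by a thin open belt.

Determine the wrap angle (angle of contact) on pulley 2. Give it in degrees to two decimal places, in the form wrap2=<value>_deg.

open belt: β = asin((r2−r1)/C) = asin(-4/84) = -2.7294°
wrap1 = π − 2β = 185.4588°
wrap2 = π + 2β = 174.5412°

wrap2=174.54_deg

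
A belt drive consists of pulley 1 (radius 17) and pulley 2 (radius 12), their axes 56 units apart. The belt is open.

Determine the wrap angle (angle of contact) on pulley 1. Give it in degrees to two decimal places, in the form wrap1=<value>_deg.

open belt: β = asin((r2−r1)/C) = asin(-5/56) = -5.1225°
wrap1 = π − 2β = 190.2450°
wrap2 = π + 2β = 169.7550°

wrap1=190.25_deg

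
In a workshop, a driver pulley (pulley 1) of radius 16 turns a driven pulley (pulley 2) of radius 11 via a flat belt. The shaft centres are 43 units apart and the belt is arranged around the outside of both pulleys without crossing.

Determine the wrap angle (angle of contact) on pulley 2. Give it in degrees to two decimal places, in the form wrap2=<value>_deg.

open belt: β = asin((r2−r1)/C) = asin(-5/43) = -6.6774°
wrap1 = π − 2β = 193.3548°
wrap2 = π + 2β = 166.6452°

wrap2=166.65_deg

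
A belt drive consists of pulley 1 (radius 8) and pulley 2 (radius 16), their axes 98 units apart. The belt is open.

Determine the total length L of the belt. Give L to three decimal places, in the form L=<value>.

L=272.052

open belt: β = asin((r2−r1)/C) = asin(8/98) = 4.6824°
wrap1 = π − 2β = 170.6352°
wrap2 = π + 2β = 189.3648°
tangent length = C·cosβ = 97.6729
L = r1·wrap1 + r2·wrap2 + 2·C·cosβ = 8·2.9781 + 16·3.3050 + 2·97.6729 = 272.0516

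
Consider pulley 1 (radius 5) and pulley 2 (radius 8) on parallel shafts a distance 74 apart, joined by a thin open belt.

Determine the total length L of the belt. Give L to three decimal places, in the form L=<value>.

L=188.962

open belt: β = asin((r2−r1)/C) = asin(3/74) = 2.3234°
wrap1 = π − 2β = 175.3531°
wrap2 = π + 2β = 184.6469°
tangent length = C·cosβ = 73.9392
L = r1·wrap1 + r2·wrap2 + 2·C·cosβ = 5·3.0605 + 8·3.2227 + 2·73.9392 = 188.9623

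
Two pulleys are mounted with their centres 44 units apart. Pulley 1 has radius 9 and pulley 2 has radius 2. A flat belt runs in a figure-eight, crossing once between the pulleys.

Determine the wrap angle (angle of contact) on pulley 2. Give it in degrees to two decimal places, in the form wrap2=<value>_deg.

crossed belt: β = asin((r1+r2)/C) = asin(11/44) = 14.4775°
wrap1 = wrap2 = π + 2β = 208.9550°

wrap2=208.96_deg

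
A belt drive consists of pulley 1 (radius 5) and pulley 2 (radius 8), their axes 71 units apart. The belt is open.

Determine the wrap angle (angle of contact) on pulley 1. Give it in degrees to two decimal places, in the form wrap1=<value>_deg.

open belt: β = asin((r2−r1)/C) = asin(3/71) = 2.4217°
wrap1 = π − 2β = 175.1567°
wrap2 = π + 2β = 184.8433°

wrap1=175.16_deg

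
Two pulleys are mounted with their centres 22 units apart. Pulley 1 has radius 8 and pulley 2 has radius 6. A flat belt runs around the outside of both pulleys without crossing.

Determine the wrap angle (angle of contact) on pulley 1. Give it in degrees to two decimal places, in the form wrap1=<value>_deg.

open belt: β = asin((r2−r1)/C) = asin(-2/22) = -5.2159°
wrap1 = π − 2β = 190.4318°
wrap2 = π + 2β = 169.5682°

wrap1=190.43_deg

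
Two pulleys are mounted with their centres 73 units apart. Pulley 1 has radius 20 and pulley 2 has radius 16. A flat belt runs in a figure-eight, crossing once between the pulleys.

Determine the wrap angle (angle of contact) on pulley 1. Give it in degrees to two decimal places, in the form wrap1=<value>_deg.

crossed belt: β = asin((r1+r2)/C) = asin(36/73) = 29.5479°
wrap1 = wrap2 = π + 2β = 239.0958°

wrap1=239.10_deg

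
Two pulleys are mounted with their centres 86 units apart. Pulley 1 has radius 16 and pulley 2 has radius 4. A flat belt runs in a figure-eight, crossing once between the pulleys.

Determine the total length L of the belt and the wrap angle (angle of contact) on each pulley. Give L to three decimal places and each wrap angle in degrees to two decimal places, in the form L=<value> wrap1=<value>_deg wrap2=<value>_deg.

L=239.504 wrap1=206.90_deg wrap2=206.90_deg

crossed belt: β = asin((r1+r2)/C) = asin(20/86) = 13.4477°
wrap1 = wrap2 = π + 2β = 206.8955°
tangent length = C·cosβ = 83.6421
L = (r1+r2)·wrap + 2·C·cosβ = 20·3.6110 + 2·83.6421 = 239.5043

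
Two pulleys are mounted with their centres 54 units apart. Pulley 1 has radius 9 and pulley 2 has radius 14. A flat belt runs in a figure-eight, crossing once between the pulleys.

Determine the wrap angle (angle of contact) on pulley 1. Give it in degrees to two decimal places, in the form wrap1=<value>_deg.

crossed belt: β = asin((r1+r2)/C) = asin(23/54) = 25.2093°
wrap1 = wrap2 = π + 2β = 230.4186°

wrap1=230.42_deg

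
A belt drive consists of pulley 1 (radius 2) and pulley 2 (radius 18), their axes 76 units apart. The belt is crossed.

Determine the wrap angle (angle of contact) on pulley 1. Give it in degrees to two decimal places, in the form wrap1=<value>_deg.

crossed belt: β = asin((r1+r2)/C) = asin(20/76) = 15.2575°
wrap1 = wrap2 = π + 2β = 210.5150°

wrap1=210.52_deg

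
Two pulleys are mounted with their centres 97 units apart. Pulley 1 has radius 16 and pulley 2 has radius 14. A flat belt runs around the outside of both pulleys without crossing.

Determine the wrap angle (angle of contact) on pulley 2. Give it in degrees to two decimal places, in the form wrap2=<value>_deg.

wrap2=177.64_deg

open belt: β = asin((r2−r1)/C) = asin(-2/97) = -1.1814°
wrap1 = π − 2β = 182.3629°
wrap2 = π + 2β = 177.6371°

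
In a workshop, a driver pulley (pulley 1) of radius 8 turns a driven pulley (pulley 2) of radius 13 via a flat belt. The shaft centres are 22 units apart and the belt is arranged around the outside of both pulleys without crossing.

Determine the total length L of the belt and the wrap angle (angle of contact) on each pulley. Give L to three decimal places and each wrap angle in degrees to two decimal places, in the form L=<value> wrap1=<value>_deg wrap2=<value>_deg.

open belt: β = asin((r2−r1)/C) = asin(5/22) = 13.1366°
wrap1 = π − 2β = 153.7269°
wrap2 = π + 2β = 206.2731°
tangent length = C·cosβ = 21.4243
L = r1·wrap1 + r2·wrap2 + 2·C·cosβ = 8·2.6830 + 13·3.6001 + 2·21.4243 = 111.1148

L=111.115 wrap1=153.73_deg wrap2=206.27_deg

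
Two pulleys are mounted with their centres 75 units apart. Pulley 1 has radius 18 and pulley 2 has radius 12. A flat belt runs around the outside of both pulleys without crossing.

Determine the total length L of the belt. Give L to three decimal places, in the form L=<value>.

open belt: β = asin((r2−r1)/C) = asin(-6/75) = -4.5886°
wrap1 = π − 2β = 189.1771°
wrap2 = π + 2β = 170.8229°
tangent length = C·cosβ = 74.7596
L = r1·wrap1 + r2·wrap2 + 2·C·cosβ = 18·3.3018 + 12·2.9814 + 2·74.7596 = 244.7280

L=244.728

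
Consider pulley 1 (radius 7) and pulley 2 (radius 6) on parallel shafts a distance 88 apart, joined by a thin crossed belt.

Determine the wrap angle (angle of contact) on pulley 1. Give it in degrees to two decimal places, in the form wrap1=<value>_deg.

crossed belt: β = asin((r1+r2)/C) = asin(13/88) = 8.4952°
wrap1 = wrap2 = π + 2β = 196.9905°

wrap1=196.99_deg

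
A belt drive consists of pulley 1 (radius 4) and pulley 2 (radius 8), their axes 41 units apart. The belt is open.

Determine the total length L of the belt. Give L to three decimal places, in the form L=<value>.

open belt: β = asin((r2−r1)/C) = asin(4/41) = 5.5987°
wrap1 = π − 2β = 168.8025°
wrap2 = π + 2β = 191.1975°
tangent length = C·cosβ = 40.8044
L = r1·wrap1 + r2·wrap2 + 2·C·cosβ = 4·2.9462 + 8·3.3370 + 2·40.8044 = 120.0897

L=120.090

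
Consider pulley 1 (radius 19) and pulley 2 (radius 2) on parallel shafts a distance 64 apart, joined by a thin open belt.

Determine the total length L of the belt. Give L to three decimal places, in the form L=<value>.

open belt: β = asin((r2−r1)/C) = asin(-17/64) = -15.4041°
wrap1 = π − 2β = 210.8082°
wrap2 = π + 2β = 149.1918°
tangent length = C·cosβ = 61.7009
L = r1·wrap1 + r2·wrap2 + 2·C·cosβ = 19·3.6793 + 2·2.6039 + 2·61.7009 = 198.5162

L=198.516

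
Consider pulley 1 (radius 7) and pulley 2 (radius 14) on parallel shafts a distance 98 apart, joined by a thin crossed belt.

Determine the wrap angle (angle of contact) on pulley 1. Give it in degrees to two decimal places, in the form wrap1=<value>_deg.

wrap1=204.75_deg

crossed belt: β = asin((r1+r2)/C) = asin(21/98) = 12.3736°
wrap1 = wrap2 = π + 2β = 204.7473°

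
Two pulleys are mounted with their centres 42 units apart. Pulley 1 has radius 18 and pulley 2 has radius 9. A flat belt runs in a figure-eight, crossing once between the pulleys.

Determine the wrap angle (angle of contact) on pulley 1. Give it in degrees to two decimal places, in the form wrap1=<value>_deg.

crossed belt: β = asin((r1+r2)/C) = asin(27/42) = 40.0052°
wrap1 = wrap2 = π + 2β = 260.0104°

wrap1=260.01_deg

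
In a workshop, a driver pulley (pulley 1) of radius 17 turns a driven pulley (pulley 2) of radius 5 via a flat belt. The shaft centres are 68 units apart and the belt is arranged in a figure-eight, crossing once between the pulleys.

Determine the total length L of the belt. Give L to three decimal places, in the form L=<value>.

crossed belt: β = asin((r1+r2)/C) = asin(22/68) = 18.8765°
wrap1 = wrap2 = π + 2β = 217.7530°
tangent length = C·cosβ = 64.3428
L = (r1+r2)·wrap + 2·C·cosβ = 22·3.8005 + 2·64.3428 = 212.2968

L=212.297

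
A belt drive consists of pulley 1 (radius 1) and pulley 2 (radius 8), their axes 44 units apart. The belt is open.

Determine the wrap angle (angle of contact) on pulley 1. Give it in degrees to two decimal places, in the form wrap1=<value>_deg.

wrap1=161.69_deg

open belt: β = asin((r2−r1)/C) = asin(7/44) = 9.1541°
wrap1 = π − 2β = 161.6917°
wrap2 = π + 2β = 198.3083°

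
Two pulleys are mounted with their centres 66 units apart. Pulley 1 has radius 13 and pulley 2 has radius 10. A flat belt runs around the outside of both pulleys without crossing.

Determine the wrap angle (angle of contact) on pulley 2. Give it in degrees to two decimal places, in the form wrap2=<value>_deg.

open belt: β = asin((r2−r1)/C) = asin(-3/66) = -2.6053°
wrap1 = π − 2β = 185.2105°
wrap2 = π + 2β = 174.7895°

wrap2=174.79_deg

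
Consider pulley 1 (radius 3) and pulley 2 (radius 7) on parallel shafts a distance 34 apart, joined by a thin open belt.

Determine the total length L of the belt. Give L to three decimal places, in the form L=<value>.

open belt: β = asin((r2−r1)/C) = asin(4/34) = 6.7563°
wrap1 = π − 2β = 166.4873°
wrap2 = π + 2β = 193.5127°
tangent length = C·cosβ = 33.7639
L = r1·wrap1 + r2·wrap2 + 2·C·cosβ = 3·2.9058 + 7·3.3774 + 2·33.7639 = 99.8871

L=99.887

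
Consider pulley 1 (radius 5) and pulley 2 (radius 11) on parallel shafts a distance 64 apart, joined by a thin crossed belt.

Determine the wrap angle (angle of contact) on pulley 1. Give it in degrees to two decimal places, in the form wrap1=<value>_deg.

wrap1=208.96_deg

crossed belt: β = asin((r1+r2)/C) = asin(16/64) = 14.4775°
wrap1 = wrap2 = π + 2β = 208.9550°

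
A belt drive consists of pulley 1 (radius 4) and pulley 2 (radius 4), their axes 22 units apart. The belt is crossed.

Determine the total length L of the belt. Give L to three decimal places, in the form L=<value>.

L=72.075

crossed belt: β = asin((r1+r2)/C) = asin(8/22) = 21.3237°
wrap1 = wrap2 = π + 2β = 222.6474°
tangent length = C·cosβ = 20.4939
L = (r1+r2)·wrap + 2·C·cosβ = 8·3.8859 + 2·20.4939 = 72.0752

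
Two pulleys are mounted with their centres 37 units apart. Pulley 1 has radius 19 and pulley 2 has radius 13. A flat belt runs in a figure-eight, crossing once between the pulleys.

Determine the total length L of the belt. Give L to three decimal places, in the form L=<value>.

crossed belt: β = asin((r1+r2)/C) = asin(32/37) = 59.8673°
wrap1 = wrap2 = π + 2β = 299.7346°
tangent length = C·cosβ = 18.5742
L = (r1+r2)·wrap + 2·C·cosβ = 32·5.2314 + 2·18.5742 = 204.5517

L=204.552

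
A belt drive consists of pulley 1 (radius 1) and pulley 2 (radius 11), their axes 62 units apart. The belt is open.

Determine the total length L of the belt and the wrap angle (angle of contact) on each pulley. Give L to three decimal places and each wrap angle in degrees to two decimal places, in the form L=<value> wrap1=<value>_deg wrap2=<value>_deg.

L=163.316 wrap1=161.44_deg wrap2=198.56_deg

open belt: β = asin((r2−r1)/C) = asin(10/62) = 9.2818°
wrap1 = π − 2β = 161.4364°
wrap2 = π + 2β = 198.5636°
tangent length = C·cosβ = 61.1882
L = r1·wrap1 + r2·wrap2 + 2·C·cosβ = 1·2.8176 + 11·3.4656 + 2·61.1882 = 163.3155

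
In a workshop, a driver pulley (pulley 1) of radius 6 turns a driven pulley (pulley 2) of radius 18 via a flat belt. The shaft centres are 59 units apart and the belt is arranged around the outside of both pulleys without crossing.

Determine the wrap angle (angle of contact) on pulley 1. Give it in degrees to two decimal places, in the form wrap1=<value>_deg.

wrap1=156.53_deg

open belt: β = asin((r2−r1)/C) = asin(12/59) = 11.7353°
wrap1 = π − 2β = 156.5295°
wrap2 = π + 2β = 203.4705°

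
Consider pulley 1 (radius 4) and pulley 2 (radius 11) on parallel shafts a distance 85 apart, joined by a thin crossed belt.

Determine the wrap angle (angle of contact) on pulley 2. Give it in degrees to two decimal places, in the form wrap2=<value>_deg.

wrap2=200.33_deg

crossed belt: β = asin((r1+r2)/C) = asin(15/85) = 10.1642°
wrap1 = wrap2 = π + 2β = 200.3285°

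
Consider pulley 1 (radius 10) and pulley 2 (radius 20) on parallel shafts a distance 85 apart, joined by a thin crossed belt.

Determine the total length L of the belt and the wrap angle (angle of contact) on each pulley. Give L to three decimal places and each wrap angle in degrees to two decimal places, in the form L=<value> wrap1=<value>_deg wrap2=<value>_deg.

crossed belt: β = asin((r1+r2)/C) = asin(30/85) = 20.6673°
wrap1 = wrap2 = π + 2β = 221.3346°
tangent length = C·cosβ = 79.5299
L = (r1+r2)·wrap + 2·C·cosβ = 30·3.8630 + 2·79.5299 = 274.9503

L=274.950 wrap1=221.33_deg wrap2=221.33_deg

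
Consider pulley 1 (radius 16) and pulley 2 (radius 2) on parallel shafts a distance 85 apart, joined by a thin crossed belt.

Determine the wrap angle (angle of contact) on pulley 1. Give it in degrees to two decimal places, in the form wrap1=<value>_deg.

wrap1=204.45_deg

crossed belt: β = asin((r1+r2)/C) = asin(18/85) = 12.2258°
wrap1 = wrap2 = π + 2β = 204.4516°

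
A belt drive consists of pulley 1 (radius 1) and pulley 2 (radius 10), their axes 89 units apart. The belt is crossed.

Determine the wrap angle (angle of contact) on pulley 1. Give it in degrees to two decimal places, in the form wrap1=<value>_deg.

wrap1=194.20_deg

crossed belt: β = asin((r1+r2)/C) = asin(11/89) = 7.0997°
wrap1 = wrap2 = π + 2β = 194.1993°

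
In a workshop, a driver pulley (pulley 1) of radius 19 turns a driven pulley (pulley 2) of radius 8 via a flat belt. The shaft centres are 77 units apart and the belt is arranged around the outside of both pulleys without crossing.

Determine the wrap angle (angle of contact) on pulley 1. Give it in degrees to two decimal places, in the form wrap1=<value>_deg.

open belt: β = asin((r2−r1)/C) = asin(-11/77) = -8.2132°
wrap1 = π − 2β = 196.4264°
wrap2 = π + 2β = 163.5736°

wrap1=196.43_deg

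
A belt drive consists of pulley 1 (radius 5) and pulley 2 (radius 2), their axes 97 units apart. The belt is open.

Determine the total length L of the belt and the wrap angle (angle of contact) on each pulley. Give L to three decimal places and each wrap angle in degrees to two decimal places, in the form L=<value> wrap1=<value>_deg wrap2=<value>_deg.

L=216.084 wrap1=183.54_deg wrap2=176.46_deg

open belt: β = asin((r2−r1)/C) = asin(-3/97) = -1.7723°
wrap1 = π − 2β = 183.5446°
wrap2 = π + 2β = 176.4554°
tangent length = C·cosβ = 96.9536
L = r1·wrap1 + r2·wrap2 + 2·C·cosβ = 5·3.2035 + 2·3.0797 + 2·96.9536 = 216.0839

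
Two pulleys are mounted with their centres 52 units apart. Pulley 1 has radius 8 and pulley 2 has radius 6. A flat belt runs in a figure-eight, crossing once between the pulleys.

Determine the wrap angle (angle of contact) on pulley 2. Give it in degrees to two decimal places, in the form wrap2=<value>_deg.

wrap2=211.24_deg

crossed belt: β = asin((r1+r2)/C) = asin(14/52) = 15.6185°
wrap1 = wrap2 = π + 2β = 211.2370°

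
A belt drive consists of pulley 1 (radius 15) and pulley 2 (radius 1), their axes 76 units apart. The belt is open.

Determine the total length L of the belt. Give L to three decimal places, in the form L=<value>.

open belt: β = asin((r2−r1)/C) = asin(-14/76) = -10.6151°
wrap1 = π − 2β = 201.2302°
wrap2 = π + 2β = 158.7698°
tangent length = C·cosβ = 74.6994
L = r1·wrap1 + r2·wrap2 + 2·C·cosβ = 15·3.5121 + 1·2.7711 + 2·74.6994 = 204.8518

L=204.852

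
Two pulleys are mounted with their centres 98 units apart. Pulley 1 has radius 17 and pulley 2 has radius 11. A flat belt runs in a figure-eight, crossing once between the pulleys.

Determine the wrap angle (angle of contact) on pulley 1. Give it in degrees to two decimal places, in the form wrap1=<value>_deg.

wrap1=213.20_deg

crossed belt: β = asin((r1+r2)/C) = asin(28/98) = 16.6015°
wrap1 = wrap2 = π + 2β = 213.2031°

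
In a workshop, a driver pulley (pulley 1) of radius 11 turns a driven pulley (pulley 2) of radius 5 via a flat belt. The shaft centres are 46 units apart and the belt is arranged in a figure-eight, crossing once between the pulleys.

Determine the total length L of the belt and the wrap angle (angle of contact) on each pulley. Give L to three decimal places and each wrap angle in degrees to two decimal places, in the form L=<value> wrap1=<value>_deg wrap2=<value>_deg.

L=147.889 wrap1=220.71_deg wrap2=220.71_deg

crossed belt: β = asin((r1+r2)/C) = asin(16/46) = 20.3544°
wrap1 = wrap2 = π + 2β = 220.7088°
tangent length = C·cosβ = 43.1277
L = (r1+r2)·wrap + 2·C·cosβ = 16·3.8521 + 2·43.1277 = 147.8890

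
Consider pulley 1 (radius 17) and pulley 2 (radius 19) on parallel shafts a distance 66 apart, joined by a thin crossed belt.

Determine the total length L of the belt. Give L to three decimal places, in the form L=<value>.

crossed belt: β = asin((r1+r2)/C) = asin(36/66) = 33.0557°
wrap1 = wrap2 = π + 2β = 246.1115°
tangent length = C·cosβ = 55.3173
L = (r1+r2)·wrap + 2·C·cosβ = 36·4.2955 + 2·55.3173 = 265.2709

L=265.271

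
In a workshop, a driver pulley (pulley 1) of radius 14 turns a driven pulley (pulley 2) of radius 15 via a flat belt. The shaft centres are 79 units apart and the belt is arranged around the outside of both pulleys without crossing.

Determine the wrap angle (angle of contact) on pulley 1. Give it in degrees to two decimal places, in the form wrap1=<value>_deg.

wrap1=178.55_deg

open belt: β = asin((r2−r1)/C) = asin(1/79) = 0.7253°
wrap1 = π − 2β = 178.5494°
wrap2 = π + 2β = 181.4506°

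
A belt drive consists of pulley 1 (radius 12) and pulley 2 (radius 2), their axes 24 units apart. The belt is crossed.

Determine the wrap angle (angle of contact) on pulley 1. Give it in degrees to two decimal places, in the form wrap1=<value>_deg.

crossed belt: β = asin((r1+r2)/C) = asin(14/24) = 35.6853°
wrap1 = wrap2 = π + 2β = 251.3707°

wrap1=251.37_deg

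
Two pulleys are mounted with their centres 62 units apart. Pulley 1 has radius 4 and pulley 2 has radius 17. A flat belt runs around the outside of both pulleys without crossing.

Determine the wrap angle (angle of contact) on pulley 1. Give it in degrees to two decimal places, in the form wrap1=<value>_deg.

wrap1=155.79_deg

open belt: β = asin((r2−r1)/C) = asin(13/62) = 12.1034°
wrap1 = π − 2β = 155.7931°
wrap2 = π + 2β = 204.2069°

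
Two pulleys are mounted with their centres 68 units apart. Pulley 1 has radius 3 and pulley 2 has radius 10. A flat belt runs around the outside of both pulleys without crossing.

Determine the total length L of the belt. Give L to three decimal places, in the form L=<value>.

open belt: β = asin((r2−r1)/C) = asin(7/68) = 5.9086°
wrap1 = π − 2β = 168.1829°
wrap2 = π + 2β = 191.8171°
tangent length = C·cosβ = 67.6387
L = r1·wrap1 + r2·wrap2 + 2·C·cosβ = 3·2.9353 + 10·3.3478 + 2·67.6387 = 177.5619

L=177.562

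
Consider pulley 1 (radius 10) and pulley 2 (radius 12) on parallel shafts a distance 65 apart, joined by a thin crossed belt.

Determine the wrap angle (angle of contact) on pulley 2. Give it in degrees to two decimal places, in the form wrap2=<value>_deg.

crossed belt: β = asin((r1+r2)/C) = asin(22/65) = 19.7832°
wrap1 = wrap2 = π + 2β = 219.5663°

wrap2=219.57_deg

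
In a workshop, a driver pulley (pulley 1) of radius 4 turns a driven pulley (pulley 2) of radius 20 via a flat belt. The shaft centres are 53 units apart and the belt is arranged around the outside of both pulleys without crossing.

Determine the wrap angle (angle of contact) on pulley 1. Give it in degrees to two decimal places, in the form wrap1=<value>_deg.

wrap1=144.86_deg

open belt: β = asin((r2−r1)/C) = asin(16/53) = 17.5710°
wrap1 = π − 2β = 144.8581°
wrap2 = π + 2β = 215.1419°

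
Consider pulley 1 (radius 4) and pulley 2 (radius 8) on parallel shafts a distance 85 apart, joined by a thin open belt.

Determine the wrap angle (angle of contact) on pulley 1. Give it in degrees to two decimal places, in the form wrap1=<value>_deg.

wrap1=174.61_deg

open belt: β = asin((r2−r1)/C) = asin(4/85) = 2.6973°
wrap1 = π − 2β = 174.6055°
wrap2 = π + 2β = 185.3945°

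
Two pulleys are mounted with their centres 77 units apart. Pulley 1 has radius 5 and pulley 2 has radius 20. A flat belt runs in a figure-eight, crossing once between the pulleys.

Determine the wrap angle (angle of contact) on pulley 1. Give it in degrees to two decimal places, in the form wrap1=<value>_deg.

crossed belt: β = asin((r1+r2)/C) = asin(25/77) = 18.9459°
wrap1 = wrap2 = π + 2β = 217.8918°

wrap1=217.89_deg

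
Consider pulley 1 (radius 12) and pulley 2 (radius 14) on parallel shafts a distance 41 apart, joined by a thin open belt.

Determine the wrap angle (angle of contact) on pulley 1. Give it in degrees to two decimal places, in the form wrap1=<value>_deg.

wrap1=174.41_deg

open belt: β = asin((r2−r1)/C) = asin(2/41) = 2.7960°
wrap1 = π − 2β = 174.4079°
wrap2 = π + 2β = 185.5921°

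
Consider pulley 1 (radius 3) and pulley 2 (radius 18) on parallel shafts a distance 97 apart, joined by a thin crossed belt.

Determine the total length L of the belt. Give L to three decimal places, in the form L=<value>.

crossed belt: β = asin((r1+r2)/C) = asin(21/97) = 12.5032°
wrap1 = wrap2 = π + 2β = 205.0065°
tangent length = C·cosβ = 94.6995
L = (r1+r2)·wrap + 2·C·cosβ = 21·3.5780 + 2·94.6995 = 264.5378

L=264.538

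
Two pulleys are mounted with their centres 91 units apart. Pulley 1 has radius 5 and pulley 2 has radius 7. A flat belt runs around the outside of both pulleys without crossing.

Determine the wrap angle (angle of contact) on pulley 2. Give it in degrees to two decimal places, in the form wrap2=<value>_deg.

wrap2=182.52_deg

open belt: β = asin((r2−r1)/C) = asin(2/91) = 1.2593°
wrap1 = π − 2β = 177.4813°
wrap2 = π + 2β = 182.5187°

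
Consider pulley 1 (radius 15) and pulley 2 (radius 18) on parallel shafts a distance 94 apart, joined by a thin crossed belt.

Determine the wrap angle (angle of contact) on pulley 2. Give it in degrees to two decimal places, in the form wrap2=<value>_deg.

crossed belt: β = asin((r1+r2)/C) = asin(33/94) = 20.5524°
wrap1 = wrap2 = π + 2β = 221.1048°

wrap2=221.10_deg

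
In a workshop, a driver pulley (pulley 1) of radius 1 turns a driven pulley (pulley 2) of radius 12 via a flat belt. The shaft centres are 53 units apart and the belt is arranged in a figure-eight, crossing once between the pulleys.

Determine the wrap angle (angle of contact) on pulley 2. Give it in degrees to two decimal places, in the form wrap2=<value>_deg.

wrap2=208.40_deg

crossed belt: β = asin((r1+r2)/C) = asin(13/53) = 14.1986°
wrap1 = wrap2 = π + 2β = 208.3971°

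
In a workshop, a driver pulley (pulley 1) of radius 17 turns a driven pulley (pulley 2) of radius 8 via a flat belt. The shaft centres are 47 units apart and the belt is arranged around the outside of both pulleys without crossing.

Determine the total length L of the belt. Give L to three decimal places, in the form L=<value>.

open belt: β = asin((r2−r1)/C) = asin(-9/47) = -11.0397°
wrap1 = π − 2β = 202.0794°
wrap2 = π + 2β = 157.9206°
tangent length = C·cosβ = 46.1303
L = r1·wrap1 + r2·wrap2 + 2·C·cosβ = 17·3.5270 + 8·2.7562 + 2·46.1303 = 174.2685

L=174.269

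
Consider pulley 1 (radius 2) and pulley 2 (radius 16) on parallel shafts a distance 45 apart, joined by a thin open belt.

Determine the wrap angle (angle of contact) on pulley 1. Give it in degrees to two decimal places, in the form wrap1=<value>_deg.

open belt: β = asin((r2−r1)/C) = asin(14/45) = 18.1262°
wrap1 = π − 2β = 143.7476°
wrap2 = π + 2β = 216.2524°

wrap1=143.75_deg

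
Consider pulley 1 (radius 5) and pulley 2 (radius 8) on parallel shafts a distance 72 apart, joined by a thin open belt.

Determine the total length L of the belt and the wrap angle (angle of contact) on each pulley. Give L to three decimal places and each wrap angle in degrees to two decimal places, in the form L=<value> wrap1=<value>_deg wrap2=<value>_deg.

L=184.966 wrap1=175.22_deg wrap2=184.78_deg

open belt: β = asin((r2−r1)/C) = asin(3/72) = 2.3880°
wrap1 = π − 2β = 175.2240°
wrap2 = π + 2β = 184.7760°
tangent length = C·cosβ = 71.9375
L = r1·wrap1 + r2·wrap2 + 2·C·cosβ = 5·3.0582 + 8·3.2250 + 2·71.9375 = 184.9657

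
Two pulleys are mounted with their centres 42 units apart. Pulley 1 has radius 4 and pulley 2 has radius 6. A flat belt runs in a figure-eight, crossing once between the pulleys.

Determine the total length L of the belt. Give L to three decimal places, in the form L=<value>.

L=117.808

crossed belt: β = asin((r1+r2)/C) = asin(10/42) = 13.7741°
wrap1 = wrap2 = π + 2β = 207.5483°
tangent length = C·cosβ = 40.7922
L = (r1+r2)·wrap + 2·C·cosβ = 10·3.6224 + 2·40.7922 = 117.8083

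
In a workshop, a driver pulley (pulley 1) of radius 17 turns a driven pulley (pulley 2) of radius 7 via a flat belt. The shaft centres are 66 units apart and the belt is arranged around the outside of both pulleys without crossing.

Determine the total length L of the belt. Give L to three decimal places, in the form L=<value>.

L=208.916

open belt: β = asin((r2−r1)/C) = asin(-10/66) = -8.7147°
wrap1 = π − 2β = 197.4295°
wrap2 = π + 2β = 162.5705°
tangent length = C·cosβ = 65.2380
L = r1·wrap1 + r2·wrap2 + 2·C·cosβ = 17·3.4458 + 7·2.8374 + 2·65.2380 = 208.9163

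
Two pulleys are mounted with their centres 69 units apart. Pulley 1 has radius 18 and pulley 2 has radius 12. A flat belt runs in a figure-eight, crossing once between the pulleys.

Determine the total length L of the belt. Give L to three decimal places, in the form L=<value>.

L=245.509

crossed belt: β = asin((r1+r2)/C) = asin(30/69) = 25.7715°
wrap1 = wrap2 = π + 2β = 231.5429°
tangent length = C·cosβ = 62.1369
L = (r1+r2)·wrap + 2·C·cosβ = 30·4.0412 + 2·62.1369 = 245.5095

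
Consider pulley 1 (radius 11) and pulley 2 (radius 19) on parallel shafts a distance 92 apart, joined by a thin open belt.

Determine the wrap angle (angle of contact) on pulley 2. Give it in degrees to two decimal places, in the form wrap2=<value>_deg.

open belt: β = asin((r2−r1)/C) = asin(8/92) = 4.9885°
wrap1 = π − 2β = 170.0229°
wrap2 = π + 2β = 189.9771°

wrap2=189.98_deg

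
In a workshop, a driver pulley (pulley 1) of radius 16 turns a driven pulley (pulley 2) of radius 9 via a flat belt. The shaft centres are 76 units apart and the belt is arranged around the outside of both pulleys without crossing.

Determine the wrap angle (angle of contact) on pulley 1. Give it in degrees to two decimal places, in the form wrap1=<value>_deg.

open belt: β = asin((r2−r1)/C) = asin(-7/76) = -5.2847°
wrap1 = π − 2β = 190.5695°
wrap2 = π + 2β = 169.4305°

wrap1=190.57_deg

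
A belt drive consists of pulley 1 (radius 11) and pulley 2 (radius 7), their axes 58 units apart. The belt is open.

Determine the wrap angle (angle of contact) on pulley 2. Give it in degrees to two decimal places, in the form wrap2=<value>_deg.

open belt: β = asin((r2−r1)/C) = asin(-4/58) = -3.9546°
wrap1 = π − 2β = 187.9091°
wrap2 = π + 2β = 172.0909°

wrap2=172.09_deg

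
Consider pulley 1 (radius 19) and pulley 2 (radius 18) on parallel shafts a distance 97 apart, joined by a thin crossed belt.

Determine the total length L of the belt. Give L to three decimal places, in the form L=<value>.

crossed belt: β = asin((r1+r2)/C) = asin(37/97) = 22.4231°
wrap1 = wrap2 = π + 2β = 224.8462°
tangent length = C·cosβ = 89.6660
L = (r1+r2)·wrap + 2·C·cosβ = 37·3.9243 + 2·89.6660 = 324.5315

L=324.531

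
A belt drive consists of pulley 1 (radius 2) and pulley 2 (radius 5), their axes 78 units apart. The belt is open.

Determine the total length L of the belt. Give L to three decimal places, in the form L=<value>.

L=178.107

open belt: β = asin((r2−r1)/C) = asin(3/78) = 2.2042°
wrap1 = π − 2β = 175.5915°
wrap2 = π + 2β = 184.4085°
tangent length = C·cosβ = 77.9423
L = r1·wrap1 + r2·wrap2 + 2·C·cosβ = 2·3.0647 + 5·3.2185 + 2·77.9423 = 178.1065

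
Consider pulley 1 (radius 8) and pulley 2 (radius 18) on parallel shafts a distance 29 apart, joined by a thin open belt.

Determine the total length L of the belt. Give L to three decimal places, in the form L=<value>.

open belt: β = asin((r2−r1)/C) = asin(10/29) = 20.1713°
wrap1 = π − 2β = 139.6575°
wrap2 = π + 2β = 220.3425°
tangent length = C·cosβ = 27.2213
L = r1·wrap1 + r2·wrap2 + 2·C·cosβ = 8·2.4375 + 18·3.8457 + 2·27.2213 = 143.1651

L=143.165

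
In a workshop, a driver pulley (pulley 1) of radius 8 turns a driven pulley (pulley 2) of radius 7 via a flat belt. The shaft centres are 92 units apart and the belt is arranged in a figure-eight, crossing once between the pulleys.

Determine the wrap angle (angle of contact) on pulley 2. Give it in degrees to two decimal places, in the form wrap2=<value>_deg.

wrap2=198.77_deg

crossed belt: β = asin((r1+r2)/C) = asin(15/92) = 9.3836°
wrap1 = wrap2 = π + 2β = 198.7672°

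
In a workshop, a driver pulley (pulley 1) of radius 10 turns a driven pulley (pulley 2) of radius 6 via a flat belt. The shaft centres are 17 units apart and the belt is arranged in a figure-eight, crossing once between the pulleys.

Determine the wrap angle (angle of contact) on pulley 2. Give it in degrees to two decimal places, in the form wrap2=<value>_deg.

wrap2=320.50_deg

crossed belt: β = asin((r1+r2)/C) = asin(16/17) = 70.2501°
wrap1 = wrap2 = π + 2β = 320.5002°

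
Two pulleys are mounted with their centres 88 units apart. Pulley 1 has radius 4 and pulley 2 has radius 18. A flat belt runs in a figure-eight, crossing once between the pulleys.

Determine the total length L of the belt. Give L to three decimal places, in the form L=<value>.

L=250.644

crossed belt: β = asin((r1+r2)/C) = asin(22/88) = 14.4775°
wrap1 = wrap2 = π + 2β = 208.9550°
tangent length = C·cosβ = 85.2056
L = (r1+r2)·wrap + 2·C·cosβ = 22·3.6470 + 2·85.2056 = 250.6442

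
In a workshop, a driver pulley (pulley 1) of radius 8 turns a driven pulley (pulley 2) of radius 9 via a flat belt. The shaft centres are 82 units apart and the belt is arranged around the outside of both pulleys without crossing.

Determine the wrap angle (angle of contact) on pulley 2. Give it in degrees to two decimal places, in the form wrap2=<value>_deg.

wrap2=181.40_deg

open belt: β = asin((r2−r1)/C) = asin(1/82) = 0.6987°
wrap1 = π − 2β = 178.6025°
wrap2 = π + 2β = 181.3975°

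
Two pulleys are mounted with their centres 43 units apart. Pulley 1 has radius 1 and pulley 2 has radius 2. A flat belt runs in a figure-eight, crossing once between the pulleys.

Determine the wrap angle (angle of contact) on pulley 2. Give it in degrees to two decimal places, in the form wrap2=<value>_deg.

wrap2=188.00_deg

crossed belt: β = asin((r1+r2)/C) = asin(3/43) = 4.0006°
wrap1 = wrap2 = π + 2β = 188.0013°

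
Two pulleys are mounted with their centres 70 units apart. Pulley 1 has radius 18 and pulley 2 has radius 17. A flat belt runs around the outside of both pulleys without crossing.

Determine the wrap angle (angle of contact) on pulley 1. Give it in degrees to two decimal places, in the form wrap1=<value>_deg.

wrap1=181.64_deg

open belt: β = asin((r2−r1)/C) = asin(-1/70) = -0.8185°
wrap1 = π − 2β = 181.6371°
wrap2 = π + 2β = 178.3629°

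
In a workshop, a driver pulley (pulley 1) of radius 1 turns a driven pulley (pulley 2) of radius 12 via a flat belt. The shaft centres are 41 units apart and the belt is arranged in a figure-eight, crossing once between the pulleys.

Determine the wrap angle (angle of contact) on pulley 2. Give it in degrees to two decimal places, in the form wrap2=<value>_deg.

wrap2=216.97_deg

crossed belt: β = asin((r1+r2)/C) = asin(13/41) = 18.4860°
wrap1 = wrap2 = π + 2β = 216.9720°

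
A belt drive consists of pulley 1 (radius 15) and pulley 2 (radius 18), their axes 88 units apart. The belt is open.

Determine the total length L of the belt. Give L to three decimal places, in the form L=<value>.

L=279.775

open belt: β = asin((r2−r1)/C) = asin(3/88) = 1.9536°
wrap1 = π − 2β = 176.0927°
wrap2 = π + 2β = 183.9073°
tangent length = C·cosβ = 87.9488
L = r1·wrap1 + r2·wrap2 + 2·C·cosβ = 15·3.0734 + 18·3.2098 + 2·87.9488 = 279.7748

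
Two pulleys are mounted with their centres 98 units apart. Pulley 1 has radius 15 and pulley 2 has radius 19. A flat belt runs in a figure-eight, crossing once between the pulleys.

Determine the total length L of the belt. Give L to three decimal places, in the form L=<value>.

crossed belt: β = asin((r1+r2)/C) = asin(34/98) = 20.3002°
wrap1 = wrap2 = π + 2β = 220.6004°
tangent length = C·cosβ = 91.9130
L = (r1+r2)·wrap + 2·C·cosβ = 34·3.8502 + 2·91.9130 = 314.7329

L=314.733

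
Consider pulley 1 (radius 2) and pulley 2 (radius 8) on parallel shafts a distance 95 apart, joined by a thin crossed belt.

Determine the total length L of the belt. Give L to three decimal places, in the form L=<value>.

crossed belt: β = asin((r1+r2)/C) = asin(10/95) = 6.0423°
wrap1 = wrap2 = π + 2β = 192.0847°
tangent length = C·cosβ = 94.4722
L = (r1+r2)·wrap + 2·C·cosβ = 10·3.3525 + 2·94.4722 = 222.4695

L=222.470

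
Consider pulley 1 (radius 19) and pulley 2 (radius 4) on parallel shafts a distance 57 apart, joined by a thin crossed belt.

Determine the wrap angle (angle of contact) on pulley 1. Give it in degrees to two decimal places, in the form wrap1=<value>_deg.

wrap1=227.60_deg

crossed belt: β = asin((r1+r2)/C) = asin(23/57) = 23.7977°
wrap1 = wrap2 = π + 2β = 227.5954°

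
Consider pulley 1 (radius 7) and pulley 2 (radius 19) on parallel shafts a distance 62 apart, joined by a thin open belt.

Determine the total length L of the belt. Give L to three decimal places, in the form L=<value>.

open belt: β = asin((r2−r1)/C) = asin(12/62) = 11.1599°
wrap1 = π − 2β = 157.6801°
wrap2 = π + 2β = 202.3199°
tangent length = C·cosβ = 60.8276
L = r1·wrap1 + r2·wrap2 + 2·C·cosβ = 7·2.7520 + 19·3.5311 + 2·60.8276 = 208.0113

L=208.011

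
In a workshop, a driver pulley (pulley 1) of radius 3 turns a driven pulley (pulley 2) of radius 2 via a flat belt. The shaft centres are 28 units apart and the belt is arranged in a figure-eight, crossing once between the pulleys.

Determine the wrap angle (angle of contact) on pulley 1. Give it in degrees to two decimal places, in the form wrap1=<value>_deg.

wrap1=200.57_deg

crossed belt: β = asin((r1+r2)/C) = asin(5/28) = 10.2866°
wrap1 = wrap2 = π + 2β = 200.5731°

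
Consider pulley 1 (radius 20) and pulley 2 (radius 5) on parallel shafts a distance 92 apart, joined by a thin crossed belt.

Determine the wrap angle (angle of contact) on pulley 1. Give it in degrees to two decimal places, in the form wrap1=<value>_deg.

crossed belt: β = asin((r1+r2)/C) = asin(25/92) = 15.7678°
wrap1 = wrap2 = π + 2β = 211.5356°

wrap1=211.54_deg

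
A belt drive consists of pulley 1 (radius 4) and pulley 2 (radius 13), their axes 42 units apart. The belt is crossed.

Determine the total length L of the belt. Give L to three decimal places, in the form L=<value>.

crossed belt: β = asin((r1+r2)/C) = asin(17/42) = 23.8762°
wrap1 = wrap2 = π + 2β = 227.7524°
tangent length = C·cosβ = 38.4057
L = (r1+r2)·wrap + 2·C·cosβ = 17·3.9750 + 2·38.4057 = 144.3870

L=144.387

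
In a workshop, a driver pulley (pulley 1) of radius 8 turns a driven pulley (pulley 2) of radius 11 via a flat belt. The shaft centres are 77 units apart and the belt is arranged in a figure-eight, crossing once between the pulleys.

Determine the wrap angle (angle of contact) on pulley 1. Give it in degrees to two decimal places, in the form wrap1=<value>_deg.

crossed belt: β = asin((r1+r2)/C) = asin(19/77) = 14.2855°
wrap1 = wrap2 = π + 2β = 208.5709°

wrap1=208.57_deg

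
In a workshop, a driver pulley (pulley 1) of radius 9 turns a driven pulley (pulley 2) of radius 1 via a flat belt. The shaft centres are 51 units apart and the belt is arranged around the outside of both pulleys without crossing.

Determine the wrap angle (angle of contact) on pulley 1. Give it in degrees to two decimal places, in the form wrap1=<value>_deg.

open belt: β = asin((r2−r1)/C) = asin(-8/51) = -9.0248°
wrap1 = π − 2β = 198.0497°
wrap2 = π + 2β = 161.9503°

wrap1=198.05_deg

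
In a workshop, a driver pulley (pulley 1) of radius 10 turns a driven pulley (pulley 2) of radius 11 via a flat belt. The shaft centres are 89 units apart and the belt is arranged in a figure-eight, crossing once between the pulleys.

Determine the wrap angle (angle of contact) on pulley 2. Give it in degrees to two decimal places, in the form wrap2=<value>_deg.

crossed belt: β = asin((r1+r2)/C) = asin(21/89) = 13.6479°
wrap1 = wrap2 = π + 2β = 207.2959°

wrap2=207.30_deg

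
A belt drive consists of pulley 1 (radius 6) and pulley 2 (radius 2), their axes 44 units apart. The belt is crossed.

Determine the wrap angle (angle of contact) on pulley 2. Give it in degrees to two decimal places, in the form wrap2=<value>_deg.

wrap2=200.95_deg

crossed belt: β = asin((r1+r2)/C) = asin(8/44) = 10.4757°
wrap1 = wrap2 = π + 2β = 200.9514°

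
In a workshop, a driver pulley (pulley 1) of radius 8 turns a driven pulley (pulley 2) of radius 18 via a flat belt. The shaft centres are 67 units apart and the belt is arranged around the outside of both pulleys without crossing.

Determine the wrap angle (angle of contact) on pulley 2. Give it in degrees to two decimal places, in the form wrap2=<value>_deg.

open belt: β = asin((r2−r1)/C) = asin(10/67) = 8.5837°
wrap1 = π − 2β = 162.8326°
wrap2 = π + 2β = 197.1674°

wrap2=197.17_deg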